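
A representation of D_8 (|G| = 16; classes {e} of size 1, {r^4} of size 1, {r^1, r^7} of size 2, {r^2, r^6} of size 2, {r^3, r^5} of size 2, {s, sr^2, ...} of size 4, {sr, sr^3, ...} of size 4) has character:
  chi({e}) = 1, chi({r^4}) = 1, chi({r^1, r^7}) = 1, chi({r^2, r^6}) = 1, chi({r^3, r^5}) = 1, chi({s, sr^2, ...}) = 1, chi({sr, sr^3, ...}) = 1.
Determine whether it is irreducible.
Irreducible: <chi, chi> = 1.

Argument: <chi, chi> = (1/|G|) sum_C |C| * |chi(C)|^2 = (1/16)[1*|1|^2 + 1*|1|^2 + 2*|1|^2 + 2*|1|^2 + 2*|1|^2 + 4*|1|^2 + 4*|1|^2]
  = (1/16)[(1) + (1) + (2) + (2) + (2) + (4) + (4)] = 16/16 = 1.
A character is irreducible iff <chi, chi> = 1, so this representation is irreducible.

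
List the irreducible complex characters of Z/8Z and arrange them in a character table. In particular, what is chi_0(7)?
Character table of Z/8Z (irreps indexed chi_0,...,chi_7 with chi_k(m) = zeta_8^(k*m), zeta_8 = exp(2*pi*i/8)):
  irrep \ class  {0} (size 1)  {1} (size 1)    {2} (size 1)  {3} (size 1)    {4} (size 1)  {5} (size 1)    {6} (size 1)  {7} (size 1)  
  chi_0          1             1               1             1               1             1               1             1             
  chi_1          1             exp(I*pi/4)     I             exp(3*I*pi/4)   -1            exp(-3*I*pi/4)  -I            exp(-I*pi/4)  
  chi_2          1             I               -1            -I              1             I               -1            -I            
  chi_3          1             exp(3*I*pi/4)   -I            exp(I*pi/4)     -1            exp(-I*pi/4)    I             exp(-3*I*pi/4)
  chi_4          1             -1              1             -1              1             -1              1             -1            
  chi_5          1             exp(-3*I*pi/4)  I             exp(-I*pi/4)    -1            exp(I*pi/4)     -I            exp(3*I*pi/4) 
  chi_6          1             -I              -1            I               1             -I              -1            I             
  chi_7          1             exp(-I*pi/4)    -I            exp(-3*I*pi/4)  -1            exp(3*I*pi/4)   I             exp(I*pi/4)   

Spot check: chi_0(7) = zeta_8^(0*7) = zeta_8^0 = 1.

Proof sketch: Z/8Z is abelian, so all 8 irreducible complex representations are 1-dimensional. They are given by chi_k(m) = zeta_8^(k*m) for k = 0,...,7. Row orthogonality: sum_m chi_k(m) conj(chi_l(m)) = 8 * [k = l].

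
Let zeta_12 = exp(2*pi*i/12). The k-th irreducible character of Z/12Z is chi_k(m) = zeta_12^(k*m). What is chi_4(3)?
chi_4(3) = zeta_12^12 = 1

chi_4(3) = zeta_12^(4*3) = zeta_12^12. Since zeta_12^12 = 1, this equals zeta_12^0 = exp(2*pi*i*0/12) = 1.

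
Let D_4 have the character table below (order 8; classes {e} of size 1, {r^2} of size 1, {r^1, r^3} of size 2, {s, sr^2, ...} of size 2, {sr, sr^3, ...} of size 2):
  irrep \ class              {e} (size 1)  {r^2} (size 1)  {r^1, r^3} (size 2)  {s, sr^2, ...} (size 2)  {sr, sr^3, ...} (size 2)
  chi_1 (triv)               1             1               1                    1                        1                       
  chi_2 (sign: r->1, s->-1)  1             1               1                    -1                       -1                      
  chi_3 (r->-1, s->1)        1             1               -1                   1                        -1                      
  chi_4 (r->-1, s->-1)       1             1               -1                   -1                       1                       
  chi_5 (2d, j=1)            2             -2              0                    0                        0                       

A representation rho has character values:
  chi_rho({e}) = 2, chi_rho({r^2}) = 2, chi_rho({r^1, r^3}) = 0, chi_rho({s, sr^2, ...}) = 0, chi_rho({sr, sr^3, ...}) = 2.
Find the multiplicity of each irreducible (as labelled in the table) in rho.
Multiplicities: chi_1: 1, chi_2: 0, chi_3: 0, chi_4: 1, chi_5: 0.

Reasoning: Use <chi_rho, chi> = (1/|G|) sum_C |C| * chi_rho(C) * conj(chi(C)) with |G| = 8 for each irreducible chi in the table:
  <chi_rho, chi_1> = (1/8)[1*(2)*conj(1) + 1*(2)*conj(1) + 2*(0)*conj(1) + 2*(0)*conj(1) + 2*(2)*conj(1)]
      = (1/8)[(2) + (2) + (0) + (0) + (4)] = 8/8 = 1
  <chi_rho, chi_2> = (1/8)[1*(2)*conj(1) + 1*(2)*conj(1) + 2*(0)*conj(1) + 2*(0)*conj(-1) + 2*(2)*conj(-1)]
      = (1/8)[(2) + (2) + (0) + (0) + (-4)] = 0/8 = 0
  <chi_rho, chi_3> = (1/8)[1*(2)*conj(1) + 1*(2)*conj(1) + 2*(0)*conj(-1) + 2*(0)*conj(1) + 2*(2)*conj(-1)]
      = (1/8)[(2) + (2) + (0) + (0) + (-4)] = 0/8 = 0
  <chi_rho, chi_4> = (1/8)[1*(2)*conj(1) + 1*(2)*conj(1) + 2*(0)*conj(-1) + 2*(0)*conj(-1) + 2*(2)*conj(1)]
      = (1/8)[(2) + (2) + (0) + (0) + (4)] = 8/8 = 1
  <chi_rho, chi_5> = (1/8)[1*(2)*conj(2) + 1*(2)*conj(-2) + 2*(0)*conj(0) + 2*(0)*conj(0) + 2*(2)*conj(0)]
      = (1/8)[(4) + (-4) + (0) + (0) + (0)] = 0/8 = 0
Dimension check: dim(rho) = sum (mult * dim) = 1*1 + 0*1 + 0*1 + 1*1 + 0*2 = 2 = chi_rho(e) = 2.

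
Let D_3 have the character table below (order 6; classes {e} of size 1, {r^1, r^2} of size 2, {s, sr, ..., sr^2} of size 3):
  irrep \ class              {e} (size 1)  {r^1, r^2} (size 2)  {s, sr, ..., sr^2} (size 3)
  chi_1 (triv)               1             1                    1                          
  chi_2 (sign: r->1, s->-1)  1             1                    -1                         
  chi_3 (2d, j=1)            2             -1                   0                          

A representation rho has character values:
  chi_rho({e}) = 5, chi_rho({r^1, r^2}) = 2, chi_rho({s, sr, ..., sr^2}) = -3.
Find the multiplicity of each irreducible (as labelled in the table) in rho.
Multiplicities: chi_1: 0, chi_2: 3, chi_3: 1.

Working: Use <chi_rho, chi> = (1/|G|) sum_C |C| * chi_rho(C) * conj(chi(C)) with |G| = 6 for each irreducible chi in the table:
  <chi_rho, chi_1> = (1/6)[1*(5)*conj(1) + 2*(2)*conj(1) + 3*(-3)*conj(1)]
      = (1/6)[(5) + (4) + (-9)] = 0/6 = 0
  <chi_rho, chi_2> = (1/6)[1*(5)*conj(1) + 2*(2)*conj(1) + 3*(-3)*conj(-1)]
      = (1/6)[(5) + (4) + (9)] = 18/6 = 3
  <chi_rho, chi_3> = (1/6)[1*(5)*conj(2) + 2*(2)*conj(-1) + 3*(-3)*conj(0)]
      = (1/6)[(10) + (-4) + (0)] = 6/6 = 1
Dimension check: dim(rho) = sum (mult * dim) = 0*1 + 3*1 + 1*2 = 5 = chi_rho(e) = 5.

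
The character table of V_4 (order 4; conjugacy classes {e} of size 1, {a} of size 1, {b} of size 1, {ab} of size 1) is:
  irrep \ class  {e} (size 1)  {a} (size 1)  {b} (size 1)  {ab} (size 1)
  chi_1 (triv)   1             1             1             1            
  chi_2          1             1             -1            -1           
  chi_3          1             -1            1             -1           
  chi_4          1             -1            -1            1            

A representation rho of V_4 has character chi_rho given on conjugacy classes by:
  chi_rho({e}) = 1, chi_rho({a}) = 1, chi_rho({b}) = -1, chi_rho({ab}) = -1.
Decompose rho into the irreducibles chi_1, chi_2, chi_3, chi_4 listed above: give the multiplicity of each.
Multiplicities: chi_1: 0, chi_2: 1, chi_3: 0, chi_4: 0.

Proof sketch: Use <chi_rho, chi> = (1/|G|) sum_C |C| * chi_rho(C) * conj(chi(C)) with |G| = 4 for each irreducible chi in the table:
  <chi_rho, chi_1> = (1/4)[1*(1)*conj(1) + 1*(1)*conj(1) + 1*(-1)*conj(1) + 1*(-1)*conj(1)]
      = (1/4)[(1) + (1) + (-1) + (-1)] = 0/4 = 0
  <chi_rho, chi_2> = (1/4)[1*(1)*conj(1) + 1*(1)*conj(1) + 1*(-1)*conj(-1) + 1*(-1)*conj(-1)]
      = (1/4)[(1) + (1) + (1) + (1)] = 4/4 = 1
  <chi_rho, chi_3> = (1/4)[1*(1)*conj(1) + 1*(1)*conj(-1) + 1*(-1)*conj(1) + 1*(-1)*conj(-1)]
      = (1/4)[(1) + (-1) + (-1) + (1)] = 0/4 = 0
  <chi_rho, chi_4> = (1/4)[1*(1)*conj(1) + 1*(1)*conj(-1) + 1*(-1)*conj(-1) + 1*(-1)*conj(1)]
      = (1/4)[(1) + (-1) + (1) + (-1)] = 0/4 = 0
Dimension check: dim(rho) = sum (mult * dim) = 0*1 + 1*1 + 0*1 + 0*1 = 1 = chi_rho(e) = 1.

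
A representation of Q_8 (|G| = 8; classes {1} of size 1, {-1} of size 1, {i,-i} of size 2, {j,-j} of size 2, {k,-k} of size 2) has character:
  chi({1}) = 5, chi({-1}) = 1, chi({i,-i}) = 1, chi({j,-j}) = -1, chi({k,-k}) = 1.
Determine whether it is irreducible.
Not irreducible (reducible): <chi, chi> = 4 > 1.

Argument: <chi, chi> = (1/|G|) sum_C |C| * |chi(C)|^2 = (1/8)[1*|5|^2 + 1*|1|^2 + 2*|1|^2 + 2*|-1|^2 + 2*|1|^2]
  = (1/8)[(25) + (1) + (2) + (2) + (2)] = 32/8 = 4.
A character is irreducible iff <chi, chi> = 1, so this representation is reducible.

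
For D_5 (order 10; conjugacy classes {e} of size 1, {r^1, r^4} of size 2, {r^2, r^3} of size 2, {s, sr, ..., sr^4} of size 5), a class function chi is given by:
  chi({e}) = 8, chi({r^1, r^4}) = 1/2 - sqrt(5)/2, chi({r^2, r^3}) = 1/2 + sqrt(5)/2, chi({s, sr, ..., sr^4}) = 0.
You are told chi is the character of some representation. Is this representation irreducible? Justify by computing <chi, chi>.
Not irreducible (reducible): <chi, chi> = 7 > 1.

Why: <chi, chi> = (1/|G|) sum_C |C| * |chi(C)|^2 = (1/10)[1*|8|^2 + 2*|1/2 - sqrt(5)/2|^2 + 2*|1/2 + sqrt(5)/2|^2 + 5*|0|^2]
  = (1/10)[(64) + (3 - sqrt(5)) + (sqrt(5) + 3) + (0)] = 70/10 = 7.
A character is irreducible iff <chi, chi> = 1, so this representation is reducible.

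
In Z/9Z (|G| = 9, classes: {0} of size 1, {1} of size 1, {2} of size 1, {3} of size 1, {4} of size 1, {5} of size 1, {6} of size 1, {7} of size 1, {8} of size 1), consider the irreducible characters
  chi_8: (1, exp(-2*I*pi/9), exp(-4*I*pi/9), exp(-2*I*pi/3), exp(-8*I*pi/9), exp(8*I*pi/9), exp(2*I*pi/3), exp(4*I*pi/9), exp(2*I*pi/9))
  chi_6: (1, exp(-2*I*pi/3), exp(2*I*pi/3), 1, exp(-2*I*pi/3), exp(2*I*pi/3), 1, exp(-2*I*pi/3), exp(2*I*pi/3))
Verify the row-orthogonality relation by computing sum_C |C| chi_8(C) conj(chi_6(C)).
Sum = 0; so <chi_8, chi_6> = 0 (distinct irreducibles are orthogonal).

Reasoning: Compute term by term over conjugacy classes (|C| * chi_8(C) * conj(chi_6(C))):
  1*(1)*conj(1) + 1*(exp(-2*I*pi/9))*conj(exp(-2*I*pi/3)) + 1*(exp(-4*I*pi/9))*conj(exp(2*I*pi/3)) + 1*(exp(-2*I*pi/3))*conj(1) + 1*(exp(-8*I*pi/9))*conj(exp(-2*I*pi/3)) + 1*(exp(8*I*pi/9))*conj(exp(2*I*pi/3)) + 1*(exp(2*I*pi/3))*conj(1) + 1*(exp(4*I*pi/9))*conj(exp(-2*I*pi/3)) + 1*(exp(2*I*pi/9))*conj(exp(2*I*pi/3))
  = (1) + (exp(4*I*pi/9)) + (exp(8*I*pi/9)) + (exp(-2*I*pi/3)) + (exp(-2*I*pi/9)) + (exp(2*I*pi/9)) + (exp(2*I*pi/3)) + (exp(-8*I*pi/9)) + (exp(-4*I*pi/9))
  = 0.
(Exp terms are combined using exp(i*s)*conj(exp(i*t)) = exp(i*(s-t)), and sums of them are collapsed using the identity that for every m > 1 the m distinct m-th roots of unity sum to 0, e.g. 1 + exp(2*I*pi/3) + exp(-2*I*pi/3) = 0.)
Dividing by |G| = 9 gives 0/9 = 0, matching the row-orthogonality relation <chi_8, chi_6> = [chi_8 = chi_6].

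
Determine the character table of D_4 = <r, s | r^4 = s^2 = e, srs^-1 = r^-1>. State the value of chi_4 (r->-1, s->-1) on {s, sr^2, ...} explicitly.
Conjugacy classes: {e} of size 1, {r^2} of size 1, {r^1, r^3} of size 2, {s, sr^2, ...} of size 2, {sr, sr^3, ...} of size 2.
Character table:
  irrep \ class              {e} (size 1)  {r^2} (size 1)  {r^1, r^3} (size 2)  {s, sr^2, ...} (size 2)  {sr, sr^3, ...} (size 2)
  chi_1 (triv)               1             1               1                    1                        1                       
  chi_2 (sign: r->1, s->-1)  1             1               1                    -1                       -1                      
  chi_3 (r->-1, s->1)        1             1               -1                   1                        -1                      
  chi_4 (r->-1, s->-1)       1             1               -1                   -1                       1                       
  chi_5 (2d, j=1)            2             -2              0                    0                        0                       

Spot check: chi_4 (r->-1, s->-1) on {s, sr^2, ...} = -1.

Derivation: D_4 has order 2*4 = 8 with 5 conjugacy classes, hence 5 irreducibles. Sum of squared dims 1 + 1 + 1 + 1 + 4 = 8 = |G|. Linear characters come from the abelianisation; the 2-dimensional irreps have character r^k -> 2*cos(2*pi*j*k/4), reflections -> 0.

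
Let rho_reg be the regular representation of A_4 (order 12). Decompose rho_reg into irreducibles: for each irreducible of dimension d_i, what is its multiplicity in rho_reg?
Each irreducible V_i of dimension d_i appears with multiplicity d_i, i.e. rho_reg = (direct sum over all irreducibles V_i) d_i V_i. The irreducible dimensions for A_4 are 1, 1, 1, 3: 3 irreducibles of dimension 1, each with multiplicity 1; 1 irreducible of dimension 3, with multiplicity 3. Total dimension 3*1*1 + 1*3*3 = 12 = |G|.

Explanation: General theorem: in the regular representation of a finite group G, each irreducible appears with multiplicity equal to its dimension. Check: dim(rho_reg) = sum d_i^2 = 1 + 1 + 1 + 9 = 12 = |G|.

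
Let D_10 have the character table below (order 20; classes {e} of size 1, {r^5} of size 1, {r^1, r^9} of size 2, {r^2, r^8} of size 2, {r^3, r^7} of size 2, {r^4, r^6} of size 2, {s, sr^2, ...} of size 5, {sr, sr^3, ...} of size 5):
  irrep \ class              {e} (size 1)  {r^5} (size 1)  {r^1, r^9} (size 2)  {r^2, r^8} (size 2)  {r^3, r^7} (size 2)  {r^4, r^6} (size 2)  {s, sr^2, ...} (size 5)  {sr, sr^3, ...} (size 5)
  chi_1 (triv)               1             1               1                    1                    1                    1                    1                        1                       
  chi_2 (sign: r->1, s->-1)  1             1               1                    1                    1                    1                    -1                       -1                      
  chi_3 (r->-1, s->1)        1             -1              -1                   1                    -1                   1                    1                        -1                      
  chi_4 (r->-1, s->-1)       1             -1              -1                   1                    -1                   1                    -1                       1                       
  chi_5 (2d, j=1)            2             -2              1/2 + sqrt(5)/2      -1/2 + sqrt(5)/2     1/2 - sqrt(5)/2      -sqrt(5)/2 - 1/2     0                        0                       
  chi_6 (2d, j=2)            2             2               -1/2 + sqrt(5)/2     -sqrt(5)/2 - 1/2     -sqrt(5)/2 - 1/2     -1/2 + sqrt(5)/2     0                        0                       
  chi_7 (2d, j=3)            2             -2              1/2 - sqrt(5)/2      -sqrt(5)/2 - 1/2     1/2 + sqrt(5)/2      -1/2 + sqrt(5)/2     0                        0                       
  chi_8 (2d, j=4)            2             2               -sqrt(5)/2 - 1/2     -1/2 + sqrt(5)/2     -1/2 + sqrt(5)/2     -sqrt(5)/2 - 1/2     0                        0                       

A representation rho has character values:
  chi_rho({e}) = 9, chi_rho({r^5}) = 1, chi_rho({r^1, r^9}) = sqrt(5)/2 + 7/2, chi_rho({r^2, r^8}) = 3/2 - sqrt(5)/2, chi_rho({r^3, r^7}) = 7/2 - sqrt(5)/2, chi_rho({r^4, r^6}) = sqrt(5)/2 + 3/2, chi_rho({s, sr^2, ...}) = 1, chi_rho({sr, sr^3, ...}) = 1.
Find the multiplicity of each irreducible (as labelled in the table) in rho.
Multiplicities: chi_1: 2, chi_2: 1, chi_3: 0, chi_4: 0, chi_5: 1, chi_6: 1, chi_7: 1, chi_8: 0.

Working: Use <chi_rho, chi> = (1/|G|) sum_C |C| * chi_rho(C) * conj(chi(C)) with |G| = 20 for each irreducible chi in the table:
  <chi_rho, chi_1> = (1/20)[1*(9)*conj(1) + 1*(1)*conj(1) + 2*(sqrt(5)/2 + 7/2)*conj(1) + 2*(3/2 - sqrt(5)/2)*conj(1) + 2*(7/2 - sqrt(5)/2)*conj(1) + 2*(sqrt(5)/2 + 3/2)*conj(1) + 5*(1)*conj(1) + 5*(1)*conj(1)]
      = (1/20)[(9) + (1) + (sqrt(5) + 7) + (3 - sqrt(5)) + (7 - sqrt(5)) + (sqrt(5) + 3) + (5) + (5)] = 40/20 = 2
  <chi_rho, chi_2> = (1/20)[1*(9)*conj(1) + 1*(1)*conj(1) + 2*(sqrt(5)/2 + 7/2)*conj(1) + 2*(3/2 - sqrt(5)/2)*conj(1) + 2*(7/2 - sqrt(5)/2)*conj(1) + 2*(sqrt(5)/2 + 3/2)*conj(1) + 5*(1)*conj(-1) + 5*(1)*conj(-1)]
      = (1/20)[(9) + (1) + (sqrt(5) + 7) + (3 - sqrt(5)) + (7 - sqrt(5)) + (sqrt(5) + 3) + (-5) + (-5)] = 20/20 = 1
  <chi_rho, chi_3> = (1/20)[1*(9)*conj(1) + 1*(1)*conj(-1) + 2*(sqrt(5)/2 + 7/2)*conj(-1) + 2*(3/2 - sqrt(5)/2)*conj(1) + 2*(7/2 - sqrt(5)/2)*conj(-1) + 2*(sqrt(5)/2 + 3/2)*conj(1) + 5*(1)*conj(1) + 5*(1)*conj(-1)]
      = (1/20)[(9) + (-1) + (-7 - sqrt(5)) + (3 - sqrt(5)) + (-7 + sqrt(5)) + (sqrt(5) + 3) + (5) + (-5)] = 0/20 = 0
  <chi_rho, chi_4> = (1/20)[1*(9)*conj(1) + 1*(1)*conj(-1) + 2*(sqrt(5)/2 + 7/2)*conj(-1) + 2*(3/2 - sqrt(5)/2)*conj(1) + 2*(7/2 - sqrt(5)/2)*conj(-1) + 2*(sqrt(5)/2 + 3/2)*conj(1) + 5*(1)*conj(-1) + 5*(1)*conj(1)]
      = (1/20)[(9) + (-1) + (-7 - sqrt(5)) + (3 - sqrt(5)) + (-7 + sqrt(5)) + (sqrt(5) + 3) + (-5) + (5)] = 0/20 = 0
  <chi_rho, chi_5> = (1/20)[1*(9)*conj(2) + 1*(1)*conj(-2) + 2*(sqrt(5)/2 + 7/2)*conj(1/2 + sqrt(5)/2) + 2*(3/2 - sqrt(5)/2)*conj(-1/2 + sqrt(5)/2) + 2*(7/2 - sqrt(5)/2)*conj(1/2 - sqrt(5)/2) + 2*(sqrt(5)/2 + 3/2)*conj(-sqrt(5)/2 - 1/2) + 5*(1)*conj(0) + 5*(1)*conj(0)]
      = (1/20)[(18) + (-2) + (6 + 4*sqrt(5)) + (-4 + 2*sqrt(5)) + (6 - 4*sqrt(5)) + (-2*sqrt(5) - 4) + (0) + (0)] = 20/20 = 1
  <chi_rho, chi_6> = (1/20)[1*(9)*conj(2) + 1*(1)*conj(2) + 2*(sqrt(5)/2 + 7/2)*conj(-1/2 + sqrt(5)/2) + 2*(3/2 - sqrt(5)/2)*conj(-sqrt(5)/2 - 1/2) + 2*(7/2 - sqrt(5)/2)*conj(-sqrt(5)/2 - 1/2) + 2*(sqrt(5)/2 + 3/2)*conj(-1/2 + sqrt(5)/2) + 5*(1)*conj(0) + 5*(1)*conj(0)]
      = (1/20)[(18) + (2) + (-1 + 3*sqrt(5)) + (1 - sqrt(5)) + (-3*sqrt(5) - 1) + (1 + sqrt(5)) + (0) + (0)] = 20/20 = 1
  <chi_rho, chi_7> = (1/20)[1*(9)*conj(2) + 1*(1)*conj(-2) + 2*(sqrt(5)/2 + 7/2)*conj(1/2 - sqrt(5)/2) + 2*(3/2 - sqrt(5)/2)*conj(-sqrt(5)/2 - 1/2) + 2*(7/2 - sqrt(5)/2)*conj(1/2 + sqrt(5)/2) + 2*(sqrt(5)/2 + 3/2)*conj(-1/2 + sqrt(5)/2) + 5*(1)*conj(0) + 5*(1)*conj(0)]
      = (1/20)[(18) + (-2) + (1 - 3*sqrt(5)) + (1 - sqrt(5)) + (1 + 3*sqrt(5)) + (1 + sqrt(5)) + (0) + (0)] = 20/20 = 1
  <chi_rho, chi_8> = (1/20)[1*(9)*conj(2) + 1*(1)*conj(2) + 2*(sqrt(5)/2 + 7/2)*conj(-sqrt(5)/2 - 1/2) + 2*(3/2 - sqrt(5)/2)*conj(-1/2 + sqrt(5)/2) + 2*(7/2 - sqrt(5)/2)*conj(-1/2 + sqrt(5)/2) + 2*(sqrt(5)/2 + 3/2)*conj(-sqrt(5)/2 - 1/2) + 5*(1)*conj(0) + 5*(1)*conj(0)]
      = (1/20)[(18) + (2) + (-4*sqrt(5) - 6) + (-4 + 2*sqrt(5)) + (-6 + 4*sqrt(5)) + (-2*sqrt(5) - 4) + (0) + (0)] = 0/20 = 0
Dimension check: dim(rho) = sum (mult * dim) = 2*1 + 1*1 + 0*1 + 0*1 + 1*2 + 1*2 + 1*2 + 0*2 = 9 = chi_rho(e) = 9.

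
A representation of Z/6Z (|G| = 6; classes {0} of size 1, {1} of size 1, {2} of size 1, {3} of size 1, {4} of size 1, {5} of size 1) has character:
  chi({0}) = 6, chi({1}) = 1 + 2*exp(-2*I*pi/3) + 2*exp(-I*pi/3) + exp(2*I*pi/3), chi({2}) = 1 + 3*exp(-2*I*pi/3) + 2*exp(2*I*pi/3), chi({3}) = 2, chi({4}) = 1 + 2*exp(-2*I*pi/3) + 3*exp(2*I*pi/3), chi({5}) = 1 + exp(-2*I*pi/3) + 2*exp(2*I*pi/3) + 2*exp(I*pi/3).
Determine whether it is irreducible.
Not irreducible (reducible): <chi, chi> = 10 > 1.

Justification: <chi, chi> = (1/|G|) sum_C |C| * |chi(C)|^2 = (1/6)[1*|6|^2 + 1*|1 + 2*exp(-2*I*pi/3) + 2*exp(-I*pi/3) + exp(2*I*pi/3)|^2 + 1*|1 + 3*exp(-2*I*pi/3) + 2*exp(2*I*pi/3)|^2 + 1*|2|^2 + 1*|1 + 2*exp(-2*I*pi/3) + 3*exp(2*I*pi/3)|^2 + 1*|1 + exp(-2*I*pi/3) + 2*exp(2*I*pi/3) + 2*exp(I*pi/3)|^2]
  = (1/6)[(36) + (7) + (3) + (4) + (3) + (7)] = 60/6 = 10.
(Exp terms are combined using exp(i*s)*conj(exp(i*t)) = exp(i*(s-t)), and sums of them are collapsed using the identity that for every m > 1 the m distinct m-th roots of unity sum to 0, e.g. 1 + exp(2*I*pi/3) + exp(-2*I*pi/3) = 0.)
A character is irreducible iff <chi, chi> = 1, so this representation is reducible.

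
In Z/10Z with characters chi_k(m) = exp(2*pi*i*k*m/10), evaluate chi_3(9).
chi_3(9) = zeta_10^27 = exp(-3*I*pi/5)

Justification: chi_3(9) = zeta_10^(3*9) = zeta_10^27. Since zeta_10^10 = 1, this equals zeta_10^7 = exp(2*pi*i*7/10) = exp(-3*I*pi/5).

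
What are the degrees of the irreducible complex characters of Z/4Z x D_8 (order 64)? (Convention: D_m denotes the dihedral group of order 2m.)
Dimensions: 1, 1, 1, 1, 1, 1, 1, 1, 1, 1, 1, 1, 1, 1, 1, 1, 2, 2, 2, 2, 2, 2, 2, 2, 2, 2, 2, 2

Solution. There are 28 irreducibles (= number of conjugacy classes). Their dimensions d_i satisfy sum d_i^2 = |G| = 64: 1 + 1 + 1 + 1 + 1 + 1 + 1 + 1 + 1 + 1 + 1 + 1 + 1 + 1 + 1 + 1 + 4 + 4 + 4 + 4 + 4 + 4 + 4 + 4 + 4 + 4 + 4 + 4 = 64. (For the product with Z/4Z: each of the 4 1-dim characters of Z/4Z tensors with each irrep of D_8, giving 4 copies of each D_8-dimension.)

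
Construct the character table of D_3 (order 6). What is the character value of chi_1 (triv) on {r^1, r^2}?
Conjugacy classes: {e} of size 1, {r^1, r^2} of size 2, {s, sr, ..., sr^2} of size 3.
Character table:
  irrep \ class              {e} (size 1)  {r^1, r^2} (size 2)  {s, sr, ..., sr^2} (size 3)
  chi_1 (triv)               1             1                    1                          
  chi_2 (sign: r->1, s->-1)  1             1                    -1                         
  chi_3 (2d, j=1)            2             -1                   0                          

Spot check: chi_1 (triv) on {r^1, r^2} = 1.

D_3 has order 2*3 = 6 with 3 conjugacy classes, hence 3 irreducibles. Sum of squared dims 1 + 1 + 4 = 6 = |G|. Linear characters come from the abelianisation; the 2-dimensional irreps have character r^k -> 2*cos(2*pi*j*k/3), reflections -> 0.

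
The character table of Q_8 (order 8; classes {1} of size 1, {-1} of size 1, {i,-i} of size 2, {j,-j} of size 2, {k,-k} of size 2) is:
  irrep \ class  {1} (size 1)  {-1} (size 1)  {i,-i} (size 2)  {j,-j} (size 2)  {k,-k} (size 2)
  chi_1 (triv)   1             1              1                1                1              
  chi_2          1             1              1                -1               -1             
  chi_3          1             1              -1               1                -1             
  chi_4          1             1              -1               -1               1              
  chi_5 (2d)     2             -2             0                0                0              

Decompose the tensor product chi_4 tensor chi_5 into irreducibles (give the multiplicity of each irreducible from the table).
chi_4 tensor chi_5 = chi_5 (all other irreducibles have multiplicity 0).

Why: The character of a tensor product is the pointwise product (chi_4 * chi_5)(C) = chi_4(C) * chi_5(C):
  {1}: (1)*(2), {-1}: (1)*(-2), {i,-i}: (-1)*(0), {j,-j}: (-1)*(0), {k,-k}: (1)*(0)
so (chi_4 * chi_5) takes values
  {1} -> 2, {-1} -> -2, {i,-i} -> 0, {j,-j} -> 0, {k,-k} -> 0.
Now take the inner product of this character with each irreducible chi from the table, <chi_4*chi_5, chi> = (1/8) sum_C |C| (chi_4*chi_5)(C) conj(chi(C)):
  <chi_4*chi_5, chi_1> = (1/8)[1*(2)*conj(1) + 1*(-2)*conj(1) + 2*(0)*conj(1) + 2*(0)*conj(1) + 2*(0)*conj(1)]
      = (1/8)[(2) + (-2) + (0) + (0) + (0)] = 0/8 = 0
  <chi_4*chi_5, chi_2> = (1/8)[1*(2)*conj(1) + 1*(-2)*conj(1) + 2*(0)*conj(1) + 2*(0)*conj(-1) + 2*(0)*conj(-1)]
      = (1/8)[(2) + (-2) + (0) + (0) + (0)] = 0/8 = 0
  <chi_4*chi_5, chi_3> = (1/8)[1*(2)*conj(1) + 1*(-2)*conj(1) + 2*(0)*conj(-1) + 2*(0)*conj(1) + 2*(0)*conj(-1)]
      = (1/8)[(2) + (-2) + (0) + (0) + (0)] = 0/8 = 0
  <chi_4*chi_5, chi_4> = (1/8)[1*(2)*conj(1) + 1*(-2)*conj(1) + 2*(0)*conj(-1) + 2*(0)*conj(-1) + 2*(0)*conj(1)]
      = (1/8)[(2) + (-2) + (0) + (0) + (0)] = 0/8 = 0
  <chi_4*chi_5, chi_5> = (1/8)[1*(2)*conj(2) + 1*(-2)*conj(-2) + 2*(0)*conj(0) + 2*(0)*conj(0) + 2*(0)*conj(0)]
      = (1/8)[(4) + (4) + (0) + (0) + (0)] = 8/8 = 1
Hence the multiplicities are chi_5: 1. Dimension check: dim(chi_4)*dim(chi_5) = 1*2 = 2 and sum (mult * dim) = 1*2 = 2.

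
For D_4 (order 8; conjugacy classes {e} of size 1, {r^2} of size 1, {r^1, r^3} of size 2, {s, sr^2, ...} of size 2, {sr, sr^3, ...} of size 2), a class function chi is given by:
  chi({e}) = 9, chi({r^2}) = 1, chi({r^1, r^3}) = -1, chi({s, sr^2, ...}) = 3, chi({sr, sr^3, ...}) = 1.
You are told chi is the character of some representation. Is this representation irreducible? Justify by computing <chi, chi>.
Not irreducible (reducible): <chi, chi> = 13 > 1.

Proof sketch: <chi, chi> = (1/|G|) sum_C |C| * |chi(C)|^2 = (1/8)[1*|9|^2 + 1*|1|^2 + 2*|-1|^2 + 2*|3|^2 + 2*|1|^2]
  = (1/8)[(81) + (1) + (2) + (18) + (2)] = 104/8 = 13.
A character is irreducible iff <chi, chi> = 1, so this representation is reducible.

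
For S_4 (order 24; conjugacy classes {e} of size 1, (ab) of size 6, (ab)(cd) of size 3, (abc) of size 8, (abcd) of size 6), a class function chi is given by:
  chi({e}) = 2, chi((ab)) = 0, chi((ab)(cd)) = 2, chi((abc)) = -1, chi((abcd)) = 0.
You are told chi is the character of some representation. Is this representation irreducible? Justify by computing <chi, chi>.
Irreducible: <chi, chi> = 1.

Solution. <chi, chi> = (1/|G|) sum_C |C| * |chi(C)|^2 = (1/24)[1*|2|^2 + 6*|0|^2 + 3*|2|^2 + 8*|-1|^2 + 6*|0|^2]
  = (1/24)[(4) + (0) + (12) + (8) + (0)] = 24/24 = 1.
A character is irreducible iff <chi, chi> = 1, so this representation is irreducible.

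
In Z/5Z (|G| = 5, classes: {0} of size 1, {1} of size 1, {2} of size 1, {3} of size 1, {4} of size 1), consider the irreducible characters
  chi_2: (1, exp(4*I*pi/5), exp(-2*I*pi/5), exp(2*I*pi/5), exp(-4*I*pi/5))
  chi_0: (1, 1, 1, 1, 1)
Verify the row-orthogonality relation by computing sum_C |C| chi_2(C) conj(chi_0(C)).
Sum = 0; so <chi_2, chi_0> = 0 (distinct irreducibles are orthogonal).

Why: Compute term by term over conjugacy classes (|C| * chi_2(C) * conj(chi_0(C))):
  1*(1)*conj(1) + 1*(exp(4*I*pi/5))*conj(1) + 1*(exp(-2*I*pi/5))*conj(1) + 1*(exp(2*I*pi/5))*conj(1) + 1*(exp(-4*I*pi/5))*conj(1)
  = (1) + (exp(4*I*pi/5)) + (exp(-2*I*pi/5)) + (exp(2*I*pi/5)) + (exp(-4*I*pi/5))
  = 0.
(Exp terms are combined using exp(i*s)*conj(exp(i*t)) = exp(i*(s-t)), and sums of them are collapsed using the identity that for every m > 1 the m distinct m-th roots of unity sum to 0, e.g. 1 + exp(2*I*pi/3) + exp(-2*I*pi/3) = 0.)
Dividing by |G| = 5 gives 0/5 = 0, matching the row-orthogonality relation <chi_2, chi_0> = [chi_2 = chi_0].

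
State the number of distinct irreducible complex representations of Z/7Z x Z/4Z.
28

Working: The number of irreducible complex representations of a finite group equals its number of conjugacy classes. Z/7Z x Z/4Z is abelian of order 28, so every element is its own conjugacy class: 28 classes, so Z/7Z x Z/4Z (order 28) has exactly 28 irreducible complex representations.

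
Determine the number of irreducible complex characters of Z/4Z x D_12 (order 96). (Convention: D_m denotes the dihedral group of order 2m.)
36

Argument: The number of irreducible complex representations of a finite group equals its number of conjugacy classes. For a direct product, #classes(G x H) = #classes(G) * #classes(H). Z/4Z has 4 classes (abelian), D_12 has 9 classes, so 4 * 9 = 36, so Z/4Z x D_12 (order 96) has exactly 36 irreducible complex representations.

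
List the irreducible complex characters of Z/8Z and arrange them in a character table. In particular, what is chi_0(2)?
Character table of Z/8Z (irreps indexed chi_0,...,chi_7 with chi_k(m) = zeta_8^(k*m), zeta_8 = exp(2*pi*i/8)):
  irrep \ class  {0} (size 1)  {1} (size 1)    {2} (size 1)  {3} (size 1)    {4} (size 1)  {5} (size 1)    {6} (size 1)  {7} (size 1)  
  chi_0          1             1               1             1               1             1               1             1             
  chi_1          1             exp(I*pi/4)     I             exp(3*I*pi/4)   -1            exp(-3*I*pi/4)  -I            exp(-I*pi/4)  
  chi_2          1             I               -1            -I              1             I               -1            -I            
  chi_3          1             exp(3*I*pi/4)   -I            exp(I*pi/4)     -1            exp(-I*pi/4)    I             exp(-3*I*pi/4)
  chi_4          1             -1              1             -1              1             -1              1             -1            
  chi_5          1             exp(-3*I*pi/4)  I             exp(-I*pi/4)    -1            exp(I*pi/4)     -I            exp(3*I*pi/4) 
  chi_6          1             -I              -1            I               1             -I              -1            I             
  chi_7          1             exp(-I*pi/4)    -I            exp(-3*I*pi/4)  -1            exp(3*I*pi/4)   I             exp(I*pi/4)   

Spot check: chi_0(2) = zeta_8^(0*2) = zeta_8^0 = 1.

Derivation: Z/8Z is abelian, so all 8 irreducible complex representations are 1-dimensional. They are given by chi_k(m) = zeta_8^(k*m) for k = 0,...,7. Row orthogonality: sum_m chi_k(m) conj(chi_l(m)) = 8 * [k = l].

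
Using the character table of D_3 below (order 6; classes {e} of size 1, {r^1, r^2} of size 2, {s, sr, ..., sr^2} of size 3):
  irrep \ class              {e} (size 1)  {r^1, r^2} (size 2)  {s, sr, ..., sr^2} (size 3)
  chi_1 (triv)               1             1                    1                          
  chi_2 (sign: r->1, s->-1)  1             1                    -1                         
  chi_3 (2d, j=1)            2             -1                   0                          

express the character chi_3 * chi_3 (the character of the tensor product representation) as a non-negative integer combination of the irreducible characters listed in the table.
chi_3 tensor chi_3 = chi_1 + chi_2 + chi_3 (all other irreducibles have multiplicity 0).

Working: The character of a tensor product is the pointwise product (chi_3 * chi_3)(C) = chi_3(C) * chi_3(C):
  {e}: (2)*(2), {r^1, r^2}: (-1)*(-1), {s, sr, ..., sr^2}: (0)*(0)
so (chi_3 * chi_3) takes values
  {e} -> 4, {r^1, r^2} -> 1, {s, sr, ..., sr^2} -> 0.
Now take the inner product of this character with each irreducible chi from the table, <chi_3*chi_3, chi> = (1/6) sum_C |C| (chi_3*chi_3)(C) conj(chi(C)):
  <chi_3*chi_3, chi_1> = (1/6)[1*(4)*conj(1) + 2*(1)*conj(1) + 3*(0)*conj(1)]
      = (1/6)[(4) + (2) + (0)] = 6/6 = 1
  <chi_3*chi_3, chi_2> = (1/6)[1*(4)*conj(1) + 2*(1)*conj(1) + 3*(0)*conj(-1)]
      = (1/6)[(4) + (2) + (0)] = 6/6 = 1
  <chi_3*chi_3, chi_3> = (1/6)[1*(4)*conj(2) + 2*(1)*conj(-1) + 3*(0)*conj(0)]
      = (1/6)[(8) + (-2) + (0)] = 6/6 = 1
Hence the multiplicities are chi_1: 1, chi_2: 1, chi_3: 1. Dimension check: dim(chi_3)*dim(chi_3) = 2*2 = 4 and sum (mult * dim) = 1*1 + 1*1 + 1*2 = 4.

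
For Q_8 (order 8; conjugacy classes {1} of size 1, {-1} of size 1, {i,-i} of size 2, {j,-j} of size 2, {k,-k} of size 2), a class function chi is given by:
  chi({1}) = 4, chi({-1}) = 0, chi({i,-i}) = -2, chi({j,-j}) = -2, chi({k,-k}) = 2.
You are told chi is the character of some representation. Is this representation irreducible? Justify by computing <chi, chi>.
Not irreducible (reducible): <chi, chi> = 5 > 1.

Details: <chi, chi> = (1/|G|) sum_C |C| * |chi(C)|^2 = (1/8)[1*|4|^2 + 1*|0|^2 + 2*|-2|^2 + 2*|-2|^2 + 2*|2|^2]
  = (1/8)[(16) + (0) + (8) + (8) + (8)] = 40/8 = 5.
A character is irreducible iff <chi, chi> = 1, so this representation is reducible.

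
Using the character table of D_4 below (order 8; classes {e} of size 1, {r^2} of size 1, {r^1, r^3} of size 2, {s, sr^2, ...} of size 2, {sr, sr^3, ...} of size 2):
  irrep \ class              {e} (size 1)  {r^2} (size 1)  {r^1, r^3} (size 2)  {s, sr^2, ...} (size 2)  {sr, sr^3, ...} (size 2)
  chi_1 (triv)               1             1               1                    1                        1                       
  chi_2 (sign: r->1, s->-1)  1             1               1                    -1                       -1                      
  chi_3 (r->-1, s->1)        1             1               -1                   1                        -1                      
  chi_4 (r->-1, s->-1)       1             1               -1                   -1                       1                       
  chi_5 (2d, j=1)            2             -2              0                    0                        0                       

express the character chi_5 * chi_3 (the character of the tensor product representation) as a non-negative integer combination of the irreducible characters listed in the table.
chi_5 tensor chi_3 = chi_5 (all other irreducibles have multiplicity 0).

Why: The character of a tensor product is the pointwise product (chi_5 * chi_3)(C) = chi_5(C) * chi_3(C):
  {e}: (2)*(1), {r^2}: (-2)*(1), {r^1, r^3}: (0)*(-1), {s, sr^2, ...}: (0)*(1), {sr, sr^3, ...}: (0)*(-1)
so (chi_5 * chi_3) takes values
  {e} -> 2, {r^2} -> -2, {r^1, r^3} -> 0, {s, sr^2, ...} -> 0, {sr, sr^3, ...} -> 0.
Now take the inner product of this character with each irreducible chi from the table, <chi_5*chi_3, chi> = (1/8) sum_C |C| (chi_5*chi_3)(C) conj(chi(C)):
  <chi_5*chi_3, chi_1> = (1/8)[1*(2)*conj(1) + 1*(-2)*conj(1) + 2*(0)*conj(1) + 2*(0)*conj(1) + 2*(0)*conj(1)]
      = (1/8)[(2) + (-2) + (0) + (0) + (0)] = 0/8 = 0
  <chi_5*chi_3, chi_2> = (1/8)[1*(2)*conj(1) + 1*(-2)*conj(1) + 2*(0)*conj(1) + 2*(0)*conj(-1) + 2*(0)*conj(-1)]
      = (1/8)[(2) + (-2) + (0) + (0) + (0)] = 0/8 = 0
  <chi_5*chi_3, chi_3> = (1/8)[1*(2)*conj(1) + 1*(-2)*conj(1) + 2*(0)*conj(-1) + 2*(0)*conj(1) + 2*(0)*conj(-1)]
      = (1/8)[(2) + (-2) + (0) + (0) + (0)] = 0/8 = 0
  <chi_5*chi_3, chi_4> = (1/8)[1*(2)*conj(1) + 1*(-2)*conj(1) + 2*(0)*conj(-1) + 2*(0)*conj(-1) + 2*(0)*conj(1)]
      = (1/8)[(2) + (-2) + (0) + (0) + (0)] = 0/8 = 0
  <chi_5*chi_3, chi_5> = (1/8)[1*(2)*conj(2) + 1*(-2)*conj(-2) + 2*(0)*conj(0) + 2*(0)*conj(0) + 2*(0)*conj(0)]
      = (1/8)[(4) + (4) + (0) + (0) + (0)] = 8/8 = 1
Hence the multiplicities are chi_5: 1. Dimension check: dim(chi_5)*dim(chi_3) = 2*1 = 2 and sum (mult * dim) = 1*2 = 2.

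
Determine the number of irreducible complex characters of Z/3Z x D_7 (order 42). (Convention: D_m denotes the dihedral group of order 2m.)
15

Working: The number of irreducible complex representations of a finite group equals its number of conjugacy classes. For a direct product, #classes(G x H) = #classes(G) * #classes(H). Z/3Z has 3 classes (abelian), D_7 has 5 classes, so 3 * 5 = 15, so Z/3Z x D_7 (order 42) has exactly 15 irreducible complex representations.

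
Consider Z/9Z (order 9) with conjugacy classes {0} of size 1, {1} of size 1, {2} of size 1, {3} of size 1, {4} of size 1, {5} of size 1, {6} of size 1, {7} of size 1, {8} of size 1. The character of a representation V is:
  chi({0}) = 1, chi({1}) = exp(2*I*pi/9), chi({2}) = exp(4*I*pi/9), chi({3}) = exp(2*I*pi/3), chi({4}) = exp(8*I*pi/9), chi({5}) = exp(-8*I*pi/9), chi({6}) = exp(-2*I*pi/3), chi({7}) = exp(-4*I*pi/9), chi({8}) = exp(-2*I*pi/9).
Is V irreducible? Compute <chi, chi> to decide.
Irreducible: <chi, chi> = 1.

Reasoning: <chi, chi> = (1/|G|) sum_C |C| * |chi(C)|^2 = (1/9)[1*|1|^2 + 1*|exp(2*I*pi/9)|^2 + 1*|exp(4*I*pi/9)|^2 + 1*|exp(2*I*pi/3)|^2 + 1*|exp(8*I*pi/9)|^2 + 1*|exp(-8*I*pi/9)|^2 + 1*|exp(-2*I*pi/3)|^2 + 1*|exp(-4*I*pi/9)|^2 + 1*|exp(-2*I*pi/9)|^2]
  = (1/9)[(1) + (1) + (1) + (1) + (1) + (1) + (1) + (1) + (1)] = 9/9 = 1.
(Exp terms are combined using exp(i*s)*conj(exp(i*t)) = exp(i*(s-t)), and sums of them are collapsed using the identity that for every m > 1 the m distinct m-th roots of unity sum to 0, e.g. 1 + exp(2*I*pi/3) + exp(-2*I*pi/3) = 0.)
A character is irreducible iff <chi, chi> = 1, so this representation is irreducible.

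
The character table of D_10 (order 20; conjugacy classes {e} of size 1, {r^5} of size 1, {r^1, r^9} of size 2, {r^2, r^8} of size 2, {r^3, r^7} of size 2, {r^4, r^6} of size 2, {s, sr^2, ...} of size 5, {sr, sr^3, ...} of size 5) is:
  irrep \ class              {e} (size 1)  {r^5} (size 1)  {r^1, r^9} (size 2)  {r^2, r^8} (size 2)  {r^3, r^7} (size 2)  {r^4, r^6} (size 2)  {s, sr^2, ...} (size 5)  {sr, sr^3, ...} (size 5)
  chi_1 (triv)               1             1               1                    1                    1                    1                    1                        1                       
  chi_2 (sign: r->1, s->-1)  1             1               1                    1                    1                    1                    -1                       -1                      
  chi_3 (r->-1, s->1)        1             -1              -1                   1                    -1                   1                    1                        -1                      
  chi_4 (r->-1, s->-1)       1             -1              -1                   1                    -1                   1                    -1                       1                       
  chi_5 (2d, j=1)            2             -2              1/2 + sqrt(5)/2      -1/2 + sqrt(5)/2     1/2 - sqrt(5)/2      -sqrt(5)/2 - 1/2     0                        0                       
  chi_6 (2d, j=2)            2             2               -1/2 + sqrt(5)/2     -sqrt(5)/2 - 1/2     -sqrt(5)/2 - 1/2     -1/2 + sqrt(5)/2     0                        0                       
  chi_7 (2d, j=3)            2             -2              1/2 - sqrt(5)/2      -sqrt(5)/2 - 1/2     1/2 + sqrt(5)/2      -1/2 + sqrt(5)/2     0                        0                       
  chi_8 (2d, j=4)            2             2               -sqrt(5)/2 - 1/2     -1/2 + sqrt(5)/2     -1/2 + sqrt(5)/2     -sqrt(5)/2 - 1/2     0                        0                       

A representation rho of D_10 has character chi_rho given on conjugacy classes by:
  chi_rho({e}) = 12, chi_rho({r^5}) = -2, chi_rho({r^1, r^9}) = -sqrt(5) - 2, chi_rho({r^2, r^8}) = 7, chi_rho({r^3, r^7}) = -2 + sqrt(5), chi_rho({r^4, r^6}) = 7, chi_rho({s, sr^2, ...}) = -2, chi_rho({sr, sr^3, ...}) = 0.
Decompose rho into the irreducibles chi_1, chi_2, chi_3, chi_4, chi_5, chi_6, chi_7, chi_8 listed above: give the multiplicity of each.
Multiplicities: chi_1: 1, chi_2: 2, chi_3: 2, chi_4: 3, chi_5: 0, chi_6: 0, chi_7: 1, chi_8: 1.

Why: Use <chi_rho, chi> = (1/|G|) sum_C |C| * chi_rho(C) * conj(chi(C)) with |G| = 20 for each irreducible chi in the table:
  <chi_rho, chi_1> = (1/20)[1*(12)*conj(1) + 1*(-2)*conj(1) + 2*(-sqrt(5) - 2)*conj(1) + 2*(7)*conj(1) + 2*(-2 + sqrt(5))*conj(1) + 2*(7)*conj(1) + 5*(-2)*conj(1) + 5*(0)*conj(1)]
      = (1/20)[(12) + (-2) + (-2*sqrt(5) - 4) + (14) + (-4 + 2*sqrt(5)) + (14) + (-10) + (0)] = 20/20 = 1
  <chi_rho, chi_2> = (1/20)[1*(12)*conj(1) + 1*(-2)*conj(1) + 2*(-sqrt(5) - 2)*conj(1) + 2*(7)*conj(1) + 2*(-2 + sqrt(5))*conj(1) + 2*(7)*conj(1) + 5*(-2)*conj(-1) + 5*(0)*conj(-1)]
      = (1/20)[(12) + (-2) + (-2*sqrt(5) - 4) + (14) + (-4 + 2*sqrt(5)) + (14) + (10) + (0)] = 40/20 = 2
  <chi_rho, chi_3> = (1/20)[1*(12)*conj(1) + 1*(-2)*conj(-1) + 2*(-sqrt(5) - 2)*conj(-1) + 2*(7)*conj(1) + 2*(-2 + sqrt(5))*conj(-1) + 2*(7)*conj(1) + 5*(-2)*conj(1) + 5*(0)*conj(-1)]
      = (1/20)[(12) + (2) + (4 + 2*sqrt(5)) + (14) + (4 - 2*sqrt(5)) + (14) + (-10) + (0)] = 40/20 = 2
  <chi_rho, chi_4> = (1/20)[1*(12)*conj(1) + 1*(-2)*conj(-1) + 2*(-sqrt(5) - 2)*conj(-1) + 2*(7)*conj(1) + 2*(-2 + sqrt(5))*conj(-1) + 2*(7)*conj(1) + 5*(-2)*conj(-1) + 5*(0)*conj(1)]
      = (1/20)[(12) + (2) + (4 + 2*sqrt(5)) + (14) + (4 - 2*sqrt(5)) + (14) + (10) + (0)] = 60/20 = 3
  <chi_rho, chi_5> = (1/20)[1*(12)*conj(2) + 1*(-2)*conj(-2) + 2*(-sqrt(5) - 2)*conj(1/2 + sqrt(5)/2) + 2*(7)*conj(-1/2 + sqrt(5)/2) + 2*(-2 + sqrt(5))*conj(1/2 - sqrt(5)/2) + 2*(7)*conj(-sqrt(5)/2 - 1/2) + 5*(-2)*conj(0) + 5*(0)*conj(0)]
      = (1/20)[(24) + (4) + (-7 - 3*sqrt(5)) + (-7 + 7*sqrt(5)) + (-7 + 3*sqrt(5)) + (-7*sqrt(5) - 7) + (0) + (0)] = 0/20 = 0
  <chi_rho, chi_6> = (1/20)[1*(12)*conj(2) + 1*(-2)*conj(2) + 2*(-sqrt(5) - 2)*conj(-1/2 + sqrt(5)/2) + 2*(7)*conj(-sqrt(5)/2 - 1/2) + 2*(-2 + sqrt(5))*conj(-sqrt(5)/2 - 1/2) + 2*(7)*conj(-1/2 + sqrt(5)/2) + 5*(-2)*conj(0) + 5*(0)*conj(0)]
      = (1/20)[(24) + (-4) + (-3 - sqrt(5)) + (-7*sqrt(5) - 7) + (-3 + sqrt(5)) + (-7 + 7*sqrt(5)) + (0) + (0)] = 0/20 = 0
  <chi_rho, chi_7> = (1/20)[1*(12)*conj(2) + 1*(-2)*conj(-2) + 2*(-sqrt(5) - 2)*conj(1/2 - sqrt(5)/2) + 2*(7)*conj(-sqrt(5)/2 - 1/2) + 2*(-2 + sqrt(5))*conj(1/2 + sqrt(5)/2) + 2*(7)*conj(-1/2 + sqrt(5)/2) + 5*(-2)*conj(0) + 5*(0)*conj(0)]
      = (1/20)[(24) + (4) + (sqrt(5) + 3) + (-7*sqrt(5) - 7) + (3 - sqrt(5)) + (-7 + 7*sqrt(5)) + (0) + (0)] = 20/20 = 1
  <chi_rho, chi_8> = (1/20)[1*(12)*conj(2) + 1*(-2)*conj(2) + 2*(-sqrt(5) - 2)*conj(-sqrt(5)/2 - 1/2) + 2*(7)*conj(-1/2 + sqrt(5)/2) + 2*(-2 + sqrt(5))*conj(-1/2 + sqrt(5)/2) + 2*(7)*conj(-sqrt(5)/2 - 1/2) + 5*(-2)*conj(0) + 5*(0)*conj(0)]
      = (1/20)[(24) + (-4) + (3*sqrt(5) + 7) + (-7 + 7*sqrt(5)) + (7 - 3*sqrt(5)) + (-7*sqrt(5) - 7) + (0) + (0)] = 20/20 = 1
Dimension check: dim(rho) = sum (mult * dim) = 1*1 + 2*1 + 2*1 + 3*1 + 0*2 + 0*2 + 1*2 + 1*2 = 12 = chi_rho(e) = 12.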